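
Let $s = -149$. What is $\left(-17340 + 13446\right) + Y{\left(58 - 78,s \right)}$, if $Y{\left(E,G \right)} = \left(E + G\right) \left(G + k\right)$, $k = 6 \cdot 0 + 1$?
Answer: $21118$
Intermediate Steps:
$k = 1$ ($k = 0 + 1 = 1$)
$Y{\left(E,G \right)} = \left(1 + G\right) \left(E + G\right)$ ($Y{\left(E,G \right)} = \left(E + G\right) \left(G + 1\right) = \left(E + G\right) \left(1 + G\right) = \left(1 + G\right) \left(E + G\right)$)
$\left(-17340 + 13446\right) + Y{\left(58 - 78,s \right)} = \left(-17340 + 13446\right) + \left(\left(58 - 78\right) - 149 + \left(-149\right)^{2} + \left(58 - 78\right) \left(-149\right)\right) = -3894 + \left(\left(58 - 78\right) - 149 + 22201 + \left(58 - 78\right) \left(-149\right)\right) = -3894 - -25012 = -3894 + \left(-20 - 149 + 22201 + 2980\right) = -3894 + 25012 = 21118$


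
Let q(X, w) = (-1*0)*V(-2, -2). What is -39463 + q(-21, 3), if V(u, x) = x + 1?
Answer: -39463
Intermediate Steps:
V(u, x) = 1 + x
q(X, w) = 0 (q(X, w) = (-1*0)*(1 - 2) = 0*(-1) = 0)
-39463 + q(-21, 3) = -39463 + 0 = -39463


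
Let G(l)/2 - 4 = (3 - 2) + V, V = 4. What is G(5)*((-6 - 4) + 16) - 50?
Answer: 58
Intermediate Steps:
G(l) = 18 (G(l) = 8 + 2*((3 - 2) + 4) = 8 + 2*(1 + 4) = 8 + 2*5 = 8 + 10 = 18)
G(5)*((-6 - 4) + 16) - 50 = 18*((-6 - 4) + 16) - 50 = 18*(-10 + 16) - 50 = 18*6 - 50 = 108 - 50 = 58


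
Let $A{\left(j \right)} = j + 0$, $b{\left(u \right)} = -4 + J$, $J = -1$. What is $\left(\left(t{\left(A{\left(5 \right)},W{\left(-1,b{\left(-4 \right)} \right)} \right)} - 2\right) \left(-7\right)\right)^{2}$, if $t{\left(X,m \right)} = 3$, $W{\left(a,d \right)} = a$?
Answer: $49$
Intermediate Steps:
$b{\left(u \right)} = -5$ ($b{\left(u \right)} = -4 - 1 = -5$)
$A{\left(j \right)} = j$
$\left(\left(t{\left(A{\left(5 \right)},W{\left(-1,b{\left(-4 \right)} \right)} \right)} - 2\right) \left(-7\right)\right)^{2} = \left(\left(3 - 2\right) \left(-7\right)\right)^{2} = \left(1 \left(-7\right)\right)^{2} = \left(-7\right)^{2} = 49$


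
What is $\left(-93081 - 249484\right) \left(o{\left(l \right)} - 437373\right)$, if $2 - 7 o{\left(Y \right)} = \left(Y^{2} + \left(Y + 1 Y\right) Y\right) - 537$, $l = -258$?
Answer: $\frac{1117023619660}{7} \approx 1.5957 \cdot 10^{11}$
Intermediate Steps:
$o{\left(Y \right)} = 77 - \frac{3 Y^{2}}{7}$ ($o{\left(Y \right)} = \frac{2}{7} - \frac{\left(Y^{2} + \left(Y + 1 Y\right) Y\right) - 537}{7} = \frac{2}{7} - \frac{\left(Y^{2} + \left(Y + Y\right) Y\right) - 537}{7} = \frac{2}{7} - \frac{\left(Y^{2} + 2 Y Y\right) - 537}{7} = \frac{2}{7} - \frac{\left(Y^{2} + 2 Y^{2}\right) - 537}{7} = \frac{2}{7} - \frac{3 Y^{2} - 537}{7} = \frac{2}{7} - \frac{-537 + 3 Y^{2}}{7} = \frac{2}{7} - \left(- \frac{537}{7} + \frac{3 Y^{2}}{7}\right) = 77 - \frac{3 Y^{2}}{7}$)
$\left(-93081 - 249484\right) \left(o{\left(l \right)} - 437373\right) = \left(-93081 - 249484\right) \left(\left(77 - \frac{3 \left(-258\right)^{2}}{7}\right) - 437373\right) = - 342565 \left(\left(77 - \frac{199692}{7}\right) - 437373\right) = - 342565 \left(- \frac{199153}{7} - 437373\right) = \left(-342565\right) \left(- \frac{3260764}{7}\right) = \frac{1117023619660}{7}$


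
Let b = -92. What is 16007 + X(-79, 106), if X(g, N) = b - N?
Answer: 15809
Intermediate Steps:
X(g, N) = -92 - N
16007 + X(-79, 106) = 16007 + (-92 - 1*106) = 16007 + (-92 - 106) = 16007 - 198 = 15809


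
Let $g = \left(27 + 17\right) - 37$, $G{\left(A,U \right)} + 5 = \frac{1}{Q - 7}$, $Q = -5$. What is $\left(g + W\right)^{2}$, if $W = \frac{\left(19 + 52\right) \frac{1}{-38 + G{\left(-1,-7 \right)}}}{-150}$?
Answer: $\frac{8211440689}{167055625} \approx 49.154$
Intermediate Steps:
$G{\left(A,U \right)} = - \frac{61}{12}$ ($G{\left(A,U \right)} = -5 + \frac{1}{-5 - 7} = -5 + \frac{1}{-12} = -5 - \frac{1}{12} = - \frac{61}{12}$)
$g = 7$ ($g = 44 - 37 = 7$)
$W = \frac{142}{12925}$ ($W = \frac{\left(19 + 52\right) \frac{1}{-38 - \frac{61}{12}}}{-150} = \frac{71}{- \frac{517}{12}} \left(- \frac{1}{150}\right) = 71 \left(- \frac{12}{517}\right) \left(- \frac{1}{150}\right) = \left(- \frac{852}{517}\right) \left(- \frac{1}{150}\right) = \frac{142}{12925} \approx 0.010986$)
$\left(g + W\right)^{2} = \left(7 + \frac{142}{12925}\right)^{2} = \left(\frac{90617}{12925}\right)^{2} = \frac{8211440689}{167055625}$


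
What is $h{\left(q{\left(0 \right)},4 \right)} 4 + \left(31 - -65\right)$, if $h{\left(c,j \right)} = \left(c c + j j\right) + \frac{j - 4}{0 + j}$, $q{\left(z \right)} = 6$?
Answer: $304$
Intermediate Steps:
$h{\left(c,j \right)} = c^{2} + j^{2} + \frac{-4 + j}{j}$ ($h{\left(c,j \right)} = \left(c^{2} + j^{2}\right) + \frac{-4 + j}{j} = c^{2} + j^{2} + \frac{-4 + j}{j}$)
$h{\left(q{\left(0 \right)},4 \right)} 4 + \left(31 - -65\right) = \left(1 + 6^{2} + 4^{2} - \frac{4}{4}\right) 4 + \left(31 - -65\right) = \left(1 + 36 + 16 - 1\right) 4 + \left(31 + 65\right) = \left(1 + 36 + 16 - 1\right) 4 + 96 = 52 \cdot 4 + 96 = 208 + 96 = 304$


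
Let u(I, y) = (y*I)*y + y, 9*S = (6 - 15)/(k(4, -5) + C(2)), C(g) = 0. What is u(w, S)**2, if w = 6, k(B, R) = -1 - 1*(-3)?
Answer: 1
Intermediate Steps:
k(B, R) = 2 (k(B, R) = -1 + 3 = 2)
S = -1/2 (S = ((6 - 15)/(2 + 0))/9 = (-9/2)/9 = (-9*1/2)/9 = (1/9)*(-9/2) = -1/2 ≈ -0.50000)
u(I, y) = y + I*y**2 (u(I, y) = (I*y)*y + y = I*y**2 + y = y + I*y**2)
u(w, S)**2 = (-(1 + 6*(-1/2))/2)**2 = (-(1 - 3)/2)**2 = (-1/2*(-2))**2 = 1**2 = 1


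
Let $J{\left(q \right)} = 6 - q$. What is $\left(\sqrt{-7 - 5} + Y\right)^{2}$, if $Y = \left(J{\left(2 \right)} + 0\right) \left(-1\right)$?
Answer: $4 - 16 i \sqrt{3} \approx 4.0 - 27.713 i$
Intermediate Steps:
$Y = -4$ ($Y = \left(\left(6 - 2\right) + 0\right) \left(-1\right) = \left(4 + 0\right) \left(-1\right) = 4 \left(-1\right) = -4$)
$\left(\sqrt{-7 - 5} + Y\right)^{2} = \left(\sqrt{-7 - 5} - 4\right)^{2} = \left(\sqrt{-12} - 4\right)^{2} = \left(2 i \sqrt{3} - 4\right)^{2} = \left(-4 + 2 i \sqrt{3}\right)^{2}$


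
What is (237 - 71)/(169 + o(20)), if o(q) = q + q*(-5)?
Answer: 166/89 ≈ 1.8652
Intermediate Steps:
o(q) = -4*q (o(q) = q - 5*q = -4*q)
(237 - 71)/(169 + o(20)) = (237 - 71)/(169 - 4*20) = 166/(169 - 80) = 166/89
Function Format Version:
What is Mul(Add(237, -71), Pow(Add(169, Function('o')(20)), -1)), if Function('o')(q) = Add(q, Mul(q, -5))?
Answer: Rational(166, 89) ≈ 1.8652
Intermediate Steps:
Function('o')(q) = Mul(-4, q) (Function('o')(q) = Add(q, Mul(-5, q)) = Mul(-4, q))
Mul(Add(237, -71), Pow(Add(169, Function('o')(20)), -1)) = Mul(Add(237, -71), Pow(Add(169, Mul(-4, 20)), -1)) = Mul(166, Pow(Add(169, -80), -1)) = Mul(166, Pow(89, -1)) = Mul(166, Rational(1, 89)) = Rational(166, 89)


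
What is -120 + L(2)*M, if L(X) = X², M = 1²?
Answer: -116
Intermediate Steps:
M = 1
-120 + L(2)*M = -120 + 2²*1 = -120 + 4*1 = -120 + 4 = -116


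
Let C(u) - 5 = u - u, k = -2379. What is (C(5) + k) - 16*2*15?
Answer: -2854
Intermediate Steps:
C(u) = 5 (C(u) = 5 + (u - u) = 5 + 0 = 5)
(C(5) + k) - 16*2*15 = (5 - 2379) - 16*2*15 = -2374 - 32*15 = -2374 - 480 = -2854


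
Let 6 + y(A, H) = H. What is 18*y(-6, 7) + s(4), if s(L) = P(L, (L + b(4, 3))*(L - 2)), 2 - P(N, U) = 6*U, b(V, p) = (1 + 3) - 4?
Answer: -28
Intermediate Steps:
y(A, H) = -6 + H
b(V, p) = 0 (b(V, p) = 4 - 4 = 0)
P(N, U) = 2 - 6*U
s(L) = 2 - 6*L*(-2 + L) (s(L) = 2 - 6*(L + 0)*(L - 2) = 2 - 6*L*(-2 + L))
18*y(-6, 7) + s(4) = 18*(-6 + 7) + (2 - 6*4**2 + 12*4) = 18*1 + (2 - 6*16 + 48) = 18 + (2 - 96 + 48) = 18 - 46 = -28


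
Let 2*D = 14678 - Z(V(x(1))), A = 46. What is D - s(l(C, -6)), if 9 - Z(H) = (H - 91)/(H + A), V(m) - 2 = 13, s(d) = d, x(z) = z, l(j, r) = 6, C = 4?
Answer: 894001/122 ≈ 7327.9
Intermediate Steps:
V(m) = 15 (V(m) = 2 + 13 = 15)
Z(H) = 9 - (-91 + H)/(46 + H) (Z(H) = 9 - (H - 91)/(H + 46) = 9 - (-91 + H)/(46 + H))
D = 894733/122 (D = (14678 - (505 + 8*15)/(46 + 15))/2 = (14678 - (505 + 120)/61)/2 = (14678 - 625/61)/2 = (1/2)*(894733/61) = 894733/122 ≈ 7333.9)
D - s(l(C, -6)) = 894733/122 - 1*6 = 894733/122 - 6 = 894001/122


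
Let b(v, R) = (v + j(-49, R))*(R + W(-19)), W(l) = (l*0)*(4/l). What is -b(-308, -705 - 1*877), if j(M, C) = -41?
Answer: -552118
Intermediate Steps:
W(l) = 0 (W(l) = 0*(4/l) = 0)
b(v, R) = R*(-41 + v) (b(v, R) = (v - 41)*(R + 0) = (-41 + v)*R = R*(-41 + v))
-b(-308, -705 - 1*877) = -(-705 - 1*877)*(-41 - 308) = -(-705 - 877)*(-349) = -(-1582)*(-349) = -1*552118 = -552118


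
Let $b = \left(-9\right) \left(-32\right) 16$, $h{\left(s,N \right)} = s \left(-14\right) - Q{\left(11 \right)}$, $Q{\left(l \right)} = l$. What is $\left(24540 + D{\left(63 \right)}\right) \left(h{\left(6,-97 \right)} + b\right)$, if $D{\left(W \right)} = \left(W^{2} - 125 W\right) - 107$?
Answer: $92638351$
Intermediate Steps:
$h{\left(s,N \right)} = -11 - 14 s$ ($h{\left(s,N \right)} = s \left(-14\right) - 11 = - 14 s - 11 = -11 - 14 s$)
$D{\left(W \right)} = -107 + W^{2} - 125 W$
$b = 4608$ ($b = 288 \cdot 16 = 4608$)
$\left(24540 + D{\left(63 \right)}\right) \left(h{\left(6,-97 \right)} + b\right) = \left(24540 - \left(7982 - 3969\right)\right) \left(\left(-11 - 84\right) + 4608\right) = \left(24540 - 4013\right) \left(\left(-11 - 84\right) + 4608\right) = \left(24540 - 4013\right) \left(-95 + 4608\right) = 20527 \cdot 4513 = 92638351$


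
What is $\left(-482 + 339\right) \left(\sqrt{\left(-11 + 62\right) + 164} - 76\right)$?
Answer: $10868 - 143 \sqrt{215} \approx 8771.2$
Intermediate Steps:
$\left(-482 + 339\right) \left(\sqrt{\left(-11 + 62\right) + 164} - 76\right) = - 143 \left(\sqrt{51 + 164} - 76\right) = - 143 \left(\sqrt{215} - 76\right) = - 143 \left(-76 + \sqrt{215}\right) = 10868 - 143 \sqrt{215}$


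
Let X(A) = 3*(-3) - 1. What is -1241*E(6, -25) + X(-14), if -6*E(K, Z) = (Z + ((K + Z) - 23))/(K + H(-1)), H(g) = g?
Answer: -83447/30 ≈ -2781.6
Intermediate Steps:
X(A) = -10 (X(A) = -9 - 1 = -10)
E(K, Z) = -(-23 + K + 2*Z)/(6*(-1 + K)) (E(K, Z) = -(Z + ((K + Z) - 23))/(6*(K - 1)) = -(Z + (-23 + K + Z))/(6*(-1 + K)) = -(-23 + K + 2*Z)/(6*(-1 + K)))
-1241*E(6, -25) + X(-14) = -1241*(23 - 1*6 - 2*(-25))/(6*(-1 + 6)) - 10 = -1241*(23 - 6 + 50)/(6*5) - 10 = -1241*67/(6*5) - 10 = -1241*67/30 - 10 = -83147/30 - 10 = -83447/30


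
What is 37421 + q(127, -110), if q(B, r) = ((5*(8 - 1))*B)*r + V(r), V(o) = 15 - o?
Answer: -451404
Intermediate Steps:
q(B, r) = 15 - r + 35*B*r (q(B, r) = ((5*(8 - 1))*B)*r + (15 - r) = ((5*7)*B)*r + (15 - r) = (35*B)*r + (15 - r) = 35*B*r + (15 - r) = 15 - r + 35*B*r)
37421 + q(127, -110) = 37421 + (15 - 1*(-110) + 35*127*(-110)) = 37421 + (15 + 110 - 488950) = 37421 - 488825 = -451404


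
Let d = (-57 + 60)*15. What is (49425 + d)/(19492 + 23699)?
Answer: 16490/14397 ≈ 1.1454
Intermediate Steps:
d = 45 (d = 3*15 = 45)
(49425 + d)/(19492 + 23699) = (49425 + 45)/(19492 + 23699) = 49470/43191 = 49470*(1/43191) = 16490/14397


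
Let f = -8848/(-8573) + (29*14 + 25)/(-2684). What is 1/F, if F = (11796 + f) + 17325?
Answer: 23009932/670092282841 ≈ 3.4338e-5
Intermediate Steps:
f = 20053069/23009932 (f = -8848*(-1/8573) + (406 + 25)*(-1/2684) = 8848/8573 + 431*(-1/2684) = 8848/8573 - 431/2684 = 20053069/23009932 ≈ 0.87150)
F = 670092282841/23009932 (F = (11796 + 20053069/23009932) + 17325 = 271445210941/23009932 + 17325 = 670092282841/23009932 ≈ 29122.)
1/F = 1/(670092282841/23009932) = 23009932/670092282841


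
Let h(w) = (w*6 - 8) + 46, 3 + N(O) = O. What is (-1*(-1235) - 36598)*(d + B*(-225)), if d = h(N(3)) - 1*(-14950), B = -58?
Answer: -991507794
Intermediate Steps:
N(O) = -3 + O
h(w) = 38 + 6*w (h(w) = (6*w - 8) + 46 = (-8 + 6*w) + 46 = 38 + 6*w)
d = 14988 (d = (38 + 6*(-3 + 3)) - 1*(-14950) = (38 + 6*0) + 14950 = (38 + 0) + 14950 = 38 + 14950 = 14988)
(-1*(-1235) - 36598)*(d + B*(-225)) = (-1*(-1235) - 36598)*(14988 - 58*(-225)) = (1235 - 36598)*(14988 + 13050) = -35363*28038 = -991507794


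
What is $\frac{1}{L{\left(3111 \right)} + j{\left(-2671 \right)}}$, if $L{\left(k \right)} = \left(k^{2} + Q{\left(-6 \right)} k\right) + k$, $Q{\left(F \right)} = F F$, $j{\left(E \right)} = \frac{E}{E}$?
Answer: $\frac{1}{9793429} \approx 1.0211 \cdot 10^{-7}$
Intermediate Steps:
$j{\left(E \right)} = 1$
$Q{\left(F \right)} = F^{2}$
$L{\left(k \right)} = k^{2} + 37 k$ ($L{\left(k \right)} = \left(k^{2} + \left(-6\right)^{2} k\right) + k = \left(k^{2} + 36 k\right) + k = k^{2} + 37 k$)
$\frac{1}{L{\left(3111 \right)} + j{\left(-2671 \right)}} = \frac{1}{3111 \left(37 + 3111\right) + 1} = \frac{1}{3111 \cdot 3148 + 1} = \frac{1}{9793428 + 1} = \frac{1}{9793429}$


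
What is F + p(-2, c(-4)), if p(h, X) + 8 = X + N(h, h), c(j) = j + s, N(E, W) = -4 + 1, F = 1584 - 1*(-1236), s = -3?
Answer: 2802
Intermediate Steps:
F = 2820 (F = 1584 + 1236 = 2820)
N(E, W) = -3
c(j) = -3 + j (c(j) = j - 3 = -3 + j)
p(h, X) = -11 + X (p(h, X) = -8 + (X - 3) = -8 + (-3 + X) = -11 + X)
F + p(-2, c(-4)) = 2820 + (-11 + (-3 - 4)) = 2820 + (-11 - 7) = 2820 - 18 = 2802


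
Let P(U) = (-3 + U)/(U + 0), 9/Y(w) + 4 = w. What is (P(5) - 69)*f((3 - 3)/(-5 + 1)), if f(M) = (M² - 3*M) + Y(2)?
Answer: 3087/10 ≈ 308.70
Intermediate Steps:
Y(w) = 9/(-4 + w)
P(U) = (-3 + U)/U
f(M) = -9/2 + M² - 3*M (f(M) = (M² - 3*M) + 9/(-4 + 2) = (M² - 3*M) + 9/(-2) = (M² - 3*M) + 9*(-½) = (M² - 3*M) - 9/2 = -9/2 + M² - 3*M)
(P(5) - 69)*f((3 - 3)/(-5 + 1)) = ((-3 + 5)/5 - 69)*(-9/2 + ((3 - 3)/(-5 + 1))² - 3*(3 - 3)/(-5 + 1)) = ((⅕)*2 - 69)*(-9/2 + (0/(-4))² - 0/(-4)) = (⅖ - 69)*(-9/2 + (0*(-¼))² - 0*(-1)/4) = -343*(-9/2 + 0² - 3*0)/5 = -343*(-9/2 + 0 + 0)/5 = -343/5*(-9/2) = 3087/10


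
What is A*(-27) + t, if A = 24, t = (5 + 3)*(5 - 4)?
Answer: -640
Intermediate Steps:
t = 8 (t = 8*1 = 8)
A*(-27) + t = 24*(-27) + 8 = -648 + 8 = -640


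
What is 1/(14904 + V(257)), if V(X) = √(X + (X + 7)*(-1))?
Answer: 14904/222129223 - I*√7/222129223 ≈ 6.7096e-5 - 1.1911e-8*I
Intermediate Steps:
V(X) = I*√7 (V(X) = √(X + (7 + X)*(-1)) = √(X + (-7 - X)) = √(-7) = I*√7)
1/(14904 + V(257)) = 1/(14904 + I*√7)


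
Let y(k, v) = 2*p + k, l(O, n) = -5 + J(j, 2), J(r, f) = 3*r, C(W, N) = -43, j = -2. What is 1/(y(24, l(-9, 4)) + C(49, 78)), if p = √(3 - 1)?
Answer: -19/353 - 2*√2/353 ≈ -0.061837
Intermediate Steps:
p = √2 ≈ 1.4142
l(O, n) = -11 (l(O, n) = -5 + 3*(-2) = -5 - 6 = -11)
y(k, v) = k + 2*√2 (y(k, v) = 2*√2 + k = k + 2*√2)
1/(y(24, l(-9, 4)) + C(49, 78)) = 1/((24 + 2*√2) - 43) = 1/(-19 + 2*√2)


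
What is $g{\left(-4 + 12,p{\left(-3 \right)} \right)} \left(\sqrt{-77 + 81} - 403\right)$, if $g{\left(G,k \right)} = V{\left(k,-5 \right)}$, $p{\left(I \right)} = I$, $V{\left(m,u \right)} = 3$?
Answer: $-1203$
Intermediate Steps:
$g{\left(G,k \right)} = 3$
$g{\left(-4 + 12,p{\left(-3 \right)} \right)} \left(\sqrt{-77 + 81} - 403\right) = 3 \left(\sqrt{-77 + 81} - 403\right) = 3 \left(\sqrt{4} - 403\right) = 3 \left(2 - 403\right) = 3 \left(-401\right) = -1203$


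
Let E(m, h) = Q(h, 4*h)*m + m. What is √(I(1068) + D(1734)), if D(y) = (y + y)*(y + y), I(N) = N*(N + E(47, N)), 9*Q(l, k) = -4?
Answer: 2*√29689953/3 ≈ 3632.6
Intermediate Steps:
Q(l, k) = -4/9 (Q(l, k) = (⅑)*(-4) = -4/9)
E(m, h) = 5*m/9 (E(m, h) = -4*m/9 + m = 5*m/9)
I(N) = N*(235/9 + N) (I(N) = N*(N + (5/9)*47) = N*(N + 235/9) = N*(235/9 + N))
D(y) = 4*y² (D(y) = (2*y)*(2*y) = 4*y²)
√(I(1068) + D(1734)) = √((⅑)*1068*(235 + 9*1068) + 4*1734²) = √((⅑)*1068*(235 + 9612) + 4*3006756) = √((⅑)*1068*9847 + 12027024) = √(3505532/3 + 12027024) = √(39586604/3) = 2*√29689953/3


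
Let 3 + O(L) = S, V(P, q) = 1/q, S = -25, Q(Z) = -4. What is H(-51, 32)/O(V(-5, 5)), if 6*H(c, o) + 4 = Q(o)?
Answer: 1/21 ≈ 0.047619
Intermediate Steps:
H(c, o) = -4/3 (H(c, o) = -⅔ + (⅙)*(-4) = -⅔ - ⅔ = -4/3)
O(L) = -28 (O(L) = -3 - 25 = -28)
H(-51, 32)/O(V(-5, 5)) = -4/3/(-28) = -4/3*(-1/28) = 1/21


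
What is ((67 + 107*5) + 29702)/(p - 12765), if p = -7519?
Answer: -7576/5071 ≈ -1.4940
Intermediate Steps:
((67 + 107*5) + 29702)/(p - 12765) = ((67 + 107*5) + 29702)/(-7519 - 12765) = ((67 + 535) + 29702)/(-20284) = (602 + 29702)*(-1/20284) = 30304*(-1/20284) = -7576/5071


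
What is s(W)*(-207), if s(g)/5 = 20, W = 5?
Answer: -20700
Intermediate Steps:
s(g) = 100 (s(g) = 5*20 = 100)
s(W)*(-207) = 100*(-207) = -20700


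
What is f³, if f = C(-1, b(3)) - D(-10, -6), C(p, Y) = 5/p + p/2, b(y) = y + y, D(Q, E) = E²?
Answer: -571787/8 ≈ -71473.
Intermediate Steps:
b(y) = 2*y
C(p, Y) = p/2 + 5/p (C(p, Y) = 5/p + p*(½) = 5/p + p/2 = p/2 + 5/p)
f = -83/2 (f = ((½)*(-1) + 5/(-1)) - 1*(-6)² = (-½ + 5*(-1)) - 1*36 = (-½ - 5) - 36 = -11/2 - 36 = -83/2 ≈ -41.500)
f³ = (-83/2)³ = -571787/8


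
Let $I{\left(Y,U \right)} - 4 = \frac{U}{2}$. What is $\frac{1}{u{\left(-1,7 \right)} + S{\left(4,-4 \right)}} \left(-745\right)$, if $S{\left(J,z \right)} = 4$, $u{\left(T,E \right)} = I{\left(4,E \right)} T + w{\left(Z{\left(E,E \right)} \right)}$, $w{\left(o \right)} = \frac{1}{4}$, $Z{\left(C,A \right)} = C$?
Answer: $\frac{2980}{13} \approx 229.23$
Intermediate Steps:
$I{\left(Y,U \right)} = 4 + \frac{U}{2}$
$w{\left(o \right)} = \frac{1}{4}$
$u{\left(T,E \right)} = \frac{1}{4} + T \left(4 + \frac{E}{2}\right)$ ($u{\left(T,E \right)} = \left(4 + \frac{E}{2}\right) T + \frac{1}{4} = T \left(4 + \frac{E}{2}\right) + \frac{1}{4} = \frac{1}{4} + T \left(4 + \frac{E}{2}\right)$)
$\frac{1}{u{\left(-1,7 \right)} + S{\left(4,-4 \right)}} \left(-745\right) = \frac{1}{\left(\frac{1}{4} + \frac{1}{2} \left(-1\right) \left(8 + 7\right)\right) + 4} \left(-745\right) = \frac{1}{\left(\frac{1}{4} + \frac{1}{2} \left(-1\right) 15\right) + 4} \left(-745\right) = \frac{1}{\left(\frac{1}{4} - \frac{15}{2}\right) + 4} \left(-745\right) = \frac{1}{- \frac{29}{4} + 4} \left(-745\right) = \frac{1}{- \frac{13}{4}} \left(-745\right) = \left(- \frac{4}{13}\right) \left(-745\right) = \frac{2980}{13}$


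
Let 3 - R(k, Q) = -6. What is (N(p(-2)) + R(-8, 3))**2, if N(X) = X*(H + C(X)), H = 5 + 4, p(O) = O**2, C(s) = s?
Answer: 3721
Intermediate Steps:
H = 9
R(k, Q) = 9 (R(k, Q) = 3 - 1*(-6) = 3 + 6 = 9)
N(X) = X*(9 + X)
(N(p(-2)) + R(-8, 3))**2 = ((-2)**2*(9 + (-2)**2) + 9)**2 = (4*(9 + 4) + 9)**2 = (4*13 + 9)**2 = (52 + 9)**2 = 61**2 = 3721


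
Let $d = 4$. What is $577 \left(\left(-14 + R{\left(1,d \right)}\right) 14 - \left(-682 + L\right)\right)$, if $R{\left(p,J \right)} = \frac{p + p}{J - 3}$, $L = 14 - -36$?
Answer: $267728$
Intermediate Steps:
$L = 50$ ($L = 14 + 36 = 50$)
$R{\left(p,J \right)} = \frac{2 p}{-3 + J}$
$577 \left(\left(-14 + R{\left(1,d \right)}\right) 14 - \left(-682 + L\right)\right) = 577 \left(\left(-14 + 2 \cdot 1 \frac{1}{-3 + 4}\right) 14 + \left(682 - 50\right)\right) = 577 \left(\left(-14 + 2 \cdot 1 \cdot 1^{-1}\right) 14 + \left(682 - 50\right)\right) = 577 \left(\left(-14 + 2 \cdot 1 \cdot 1\right) 14 + 632\right) = 577 \left(\left(-14 + 2\right) 14 + 632\right) = 577 \left(\left(-12\right) 14 + 632\right) = 577 \left(-168 + 632\right) = 577 \cdot 464 = 267728$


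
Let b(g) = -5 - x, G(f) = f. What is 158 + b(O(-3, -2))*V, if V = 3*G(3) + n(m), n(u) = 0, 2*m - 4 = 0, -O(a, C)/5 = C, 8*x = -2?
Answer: 461/4 ≈ 115.25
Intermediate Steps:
x = -¼ (x = (⅛)*(-2) = -¼ ≈ -0.25000)
O(a, C) = -5*C
m = 2 (m = 2 + (½)*0 = 2 + 0 = 2)
b(g) = -19/4 (b(g) = -5 - 1*(-¼) = -5 + ¼ = -19/4)
V = 9 (V = 3*3 + 0 = 9 + 0 = 9)
158 + b(O(-3, -2))*V = 158 - 19/4*9 = 158 - 171/4 = 461/4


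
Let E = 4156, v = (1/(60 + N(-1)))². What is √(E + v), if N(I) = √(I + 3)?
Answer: √(4156 + (60 + √2)⁻²) ≈ 64.467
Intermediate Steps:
N(I) = √(3 + I)
v = (60 + √2)⁻² (v = (1/(60 + √(3 - 1)))² = (1/(60 + √2))² = (60 + √2)⁻² ≈ 0.00026513)
√(E + v) = √(4156 + (60 + √2)⁻²)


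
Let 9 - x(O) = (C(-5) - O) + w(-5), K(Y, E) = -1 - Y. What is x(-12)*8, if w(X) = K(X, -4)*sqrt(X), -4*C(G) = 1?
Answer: -22 - 32*I*sqrt(5) ≈ -22.0 - 71.554*I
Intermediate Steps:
C(G) = -1/4 (C(G) = -1/4*1 = -1/4)
w(X) = sqrt(X)*(-1 - X) (w(X) = (-1 - X)*sqrt(X) = sqrt(X)*(-1 - X))
x(O) = 37/4 + O - 4*I*sqrt(5) (x(O) = 9 - ((-1/4 - O) + sqrt(-5)*(-1 - 1*(-5))) = 9 - ((-1/4 - O) + (I*sqrt(5))*(-1 + 5)) = 9 - ((-1/4 - O) + (I*sqrt(5))*4) = 9 - ((-1/4 - O) + 4*I*sqrt(5)) = 9 - (-1/4 - O + 4*I*sqrt(5)) = 9 + (1/4 + O - 4*I*sqrt(5)) = 37/4 + O - 4*I*sqrt(5))
x(-12)*8 = (37/4 - 12 - 4*I*sqrt(5))*8 = (-11/4 - 4*I*sqrt(5))*8 = -22 - 32*I*sqrt(5)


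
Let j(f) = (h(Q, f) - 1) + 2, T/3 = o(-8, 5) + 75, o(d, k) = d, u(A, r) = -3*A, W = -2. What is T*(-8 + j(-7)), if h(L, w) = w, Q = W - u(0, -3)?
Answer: -2814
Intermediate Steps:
Q = -2 (Q = -2 - (-3)*0 = -2 - 1*0 = -2 + 0 = -2)
T = 201 (T = 3*(-8 + 75) = 3*67 = 201)
j(f) = 1 + f (j(f) = (f - 1) + 2 = (-1 + f) + 2 = 1 + f)
T*(-8 + j(-7)) = 201*(-8 + (1 - 7)) = 201*(-8 - 6) = 201*(-14) = -2814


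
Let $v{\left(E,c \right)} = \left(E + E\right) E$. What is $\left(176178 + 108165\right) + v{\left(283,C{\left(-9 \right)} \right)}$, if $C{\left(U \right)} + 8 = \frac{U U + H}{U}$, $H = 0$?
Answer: $444521$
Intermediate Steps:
$C{\left(U \right)} = -8 + U$ ($C{\left(U \right)} = -8 + \frac{U U + 0}{U} = -8 + \frac{U^{2} + 0}{U} = -8 + \frac{U^{2}}{U} = -8 + U$)
$v{\left(E,c \right)} = 2 E^{2}$ ($v{\left(E,c \right)} = 2 E E = 2 E^{2}$)
$\left(176178 + 108165\right) + v{\left(283,C{\left(-9 \right)} \right)} = \left(176178 + 108165\right) + 2 \cdot 283^{2} = 284343 + 2 \cdot 80089 = 284343 + 160178 = 444521$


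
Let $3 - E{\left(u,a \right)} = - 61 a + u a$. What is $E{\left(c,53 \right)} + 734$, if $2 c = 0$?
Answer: $3970$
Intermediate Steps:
$c = 0$ ($c = \frac{1}{2} \cdot 0 = 0$)
$E{\left(u,a \right)} = 3 + 61 a - a u$ ($E{\left(u,a \right)} = 3 - \left(- 61 a + u a\right) = 3 - \left(- 61 a + a u\right) = 3 + 61 a - a u$)
$E{\left(c,53 \right)} + 734 = \left(3 + 61 \cdot 53 - 53 \cdot 0\right) + 734 = \left(3 + 3233 + 0\right) + 734 = 3236 + 734 = 3970$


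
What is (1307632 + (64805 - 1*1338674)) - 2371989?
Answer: -2338226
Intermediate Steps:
(1307632 + (64805 - 1*1338674)) - 2371989 = (1307632 + (64805 - 1338674)) - 2371989 = (1307632 - 1273869) - 2371989 = 33763 - 2371989 = -2338226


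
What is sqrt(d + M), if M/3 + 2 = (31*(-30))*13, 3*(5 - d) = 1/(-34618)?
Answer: I*sqrt(391206431320782)/103854 ≈ 190.45*I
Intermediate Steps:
d = 519271/103854 (d = 5 - 1/3/(-34618) = 5 - 1/3*(-1/34618) = 5 + 1/103854 = 519271/103854 ≈ 5.0000)
M = -36276 (M = -6 + 3*((31*(-30))*13) = -6 + 3*(-930*13) = -6 + 3*(-12090) = -6 - 36270 = -36276)
sqrt(d + M) = sqrt(519271/103854 - 36276) = sqrt(-3766888433/103854) = I*sqrt(391206431320782)/103854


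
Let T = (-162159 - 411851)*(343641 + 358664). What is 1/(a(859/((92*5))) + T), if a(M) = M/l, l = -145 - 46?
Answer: -87860/35419009975373859 ≈ -2.4806e-12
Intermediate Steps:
l = -191
a(M) = -M/191 (a(M) = M/(-191) = M*(-1/191) = -M/191)
T = -403130093050 (T = -574010*702305 = -403130093050)
1/(a(859/((92*5))) + T) = 1/(-859/(191*(92*5)) - 403130093050) = 1/(-859/(191*460) - 403130093050) = 1/(-1/191*859/460 - 403130093050) = 1/(-859/87860 - 403130093050) = 1/(-35419009975373859/87860) = -87860/35419009975373859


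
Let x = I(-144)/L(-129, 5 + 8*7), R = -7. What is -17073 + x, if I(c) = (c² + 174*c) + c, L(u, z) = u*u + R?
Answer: -141998373/8317 ≈ -17073.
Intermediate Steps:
L(u, z) = -7 + u² (L(u, z) = u*u - 7 = u² - 7 = -7 + u²)
I(c) = c² + 175*c
x = -2232/8317 (x = (-144*(175 - 144))/(-7 + (-129)²) = (-144*31)/(-7 + 16641) = -4464/16634 = -4464*1/16634 = -2232/8317 ≈ -0.26837)
-17073 + x = -17073 - 2232/8317 = -141998373/8317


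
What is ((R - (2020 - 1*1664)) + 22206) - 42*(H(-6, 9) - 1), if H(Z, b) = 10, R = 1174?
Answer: 22646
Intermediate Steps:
((R - (2020 - 1*1664)) + 22206) - 42*(H(-6, 9) - 1) = ((1174 - (2020 - 1*1664)) + 22206) - 42*(10 - 1) = ((1174 - (2020 - 1664)) + 22206) - 42*9 = ((1174 - 1*356) + 22206) - 378 = ((1174 - 356) + 22206) - 378 = (818 + 22206) - 378 = 23024 - 378 = 22646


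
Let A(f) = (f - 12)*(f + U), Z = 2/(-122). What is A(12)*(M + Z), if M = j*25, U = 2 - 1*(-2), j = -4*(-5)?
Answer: 0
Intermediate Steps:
j = 20
Z = -1/61 (Z = 2*(-1/122) = -1/61 ≈ -0.016393)
U = 4 (U = 2 + 2 = 4)
A(f) = (-12 + f)*(4 + f) (A(f) = (f - 12)*(f + 4) = (-12 + f)*(4 + f))
M = 500 (M = 20*25 = 500)
A(12)*(M + Z) = (-48 + 12² - 8*12)*(500 - 1/61) = (-48 + 144 - 96)*(30499/61) = 0*(30499/61) = 0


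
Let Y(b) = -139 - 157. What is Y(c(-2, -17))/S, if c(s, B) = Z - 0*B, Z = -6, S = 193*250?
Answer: -148/24125 ≈ -0.0061347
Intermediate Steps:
S = 48250
c(s, B) = -6 (c(s, B) = -6 - 0*B = -6 - 1*0 = -6 + 0 = -6)
Y(b) = -296
Y(c(-2, -17))/S = -296/48250 = -296*1/48250 = -148/24125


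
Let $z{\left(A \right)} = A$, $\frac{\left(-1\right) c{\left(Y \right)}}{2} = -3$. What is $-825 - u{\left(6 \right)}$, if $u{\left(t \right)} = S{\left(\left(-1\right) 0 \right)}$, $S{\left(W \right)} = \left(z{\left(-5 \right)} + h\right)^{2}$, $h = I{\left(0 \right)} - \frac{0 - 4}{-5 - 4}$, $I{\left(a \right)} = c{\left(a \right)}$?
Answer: $- \frac{66850}{81} \approx -825.31$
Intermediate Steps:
$c{\left(Y \right)} = 6$ ($c{\left(Y \right)} = \left(-2\right) \left(-3\right) = 6$)
$I{\left(a \right)} = 6$
$h = \frac{50}{9}$ ($h = 6 - \frac{0 - 4}{-5 - 4} = 6 - - \frac{4}{-9} = 6 - \left(-4\right) \left(- \frac{1}{9}\right) = 6 - \frac{4}{9} = \frac{50}{9} \approx 5.5556$)
$S{\left(W \right)} = \frac{25}{81}$ ($S{\left(W \right)} = \left(-5 + \frac{50}{9}\right)^{2} = \left(\frac{5}{9}\right)^{2} = \frac{25}{81}$)
$u{\left(t \right)} = \frac{25}{81}$
$-825 - u{\left(6 \right)} = -825 - \frac{25}{81} = - \frac{66850}{81}$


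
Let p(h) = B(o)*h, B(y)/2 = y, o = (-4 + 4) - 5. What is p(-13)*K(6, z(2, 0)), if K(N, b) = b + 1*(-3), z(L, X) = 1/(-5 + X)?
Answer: -416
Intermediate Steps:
o = -5 (o = 0 - 5 = -5)
B(y) = 2*y
p(h) = -10*h (p(h) = (2*(-5))*h = -10*h)
K(N, b) = -3 + b (K(N, b) = b - 3 = -3 + b)
p(-13)*K(6, z(2, 0)) = (-10*(-13))*(-3 + 1/(-5 + 0)) = 130*(-3 + 1/(-5)) = 130*(-3 - 1/5) = 130*(-16/5) = -416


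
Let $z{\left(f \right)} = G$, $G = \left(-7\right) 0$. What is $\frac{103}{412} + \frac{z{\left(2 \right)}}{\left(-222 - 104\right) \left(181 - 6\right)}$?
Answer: $\frac{1}{4} \approx 0.25$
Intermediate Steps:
$G = 0$
$z{\left(f \right)} = 0$
$\frac{103}{412} + \frac{z{\left(2 \right)}}{\left(-222 - 104\right) \left(181 - 6\right)} = \frac{103}{412} + \frac{0}{\left(-222 - 104\right) \left(181 - 6\right)} = 103 \cdot \frac{1}{412} + \frac{0}{\left(-326\right) 175} = \frac{1}{4} + \frac{0}{-57050} = \frac{1}{4} + 0 \left(- \frac{1}{57050}\right) = \frac{1}{4} + 0 = \frac{1}{4}$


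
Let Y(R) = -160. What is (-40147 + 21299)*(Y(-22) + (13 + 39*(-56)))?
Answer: 43934688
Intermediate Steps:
(-40147 + 21299)*(Y(-22) + (13 + 39*(-56))) = (-40147 + 21299)*(-160 + (13 + 39*(-56))) = -18848*(-160 + (13 - 2184)) = -18848*(-160 - 2171) = -18848*(-2331) = 43934688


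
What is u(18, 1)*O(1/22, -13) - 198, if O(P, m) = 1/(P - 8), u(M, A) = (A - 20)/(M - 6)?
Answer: -207691/1050 ≈ -197.80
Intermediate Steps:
u(M, A) = (-20 + A)/(-6 + M)
O(P, m) = 1/(-8 + P)
u(18, 1)*O(1/22, -13) - 198 = ((-20 + 1)/(-6 + 18))/(-8 + 1/22) - 198 = (-19/12)/(-8 + 1*(1/22)) - 198 = ((1/12)*(-19))/(-8 + 1/22) - 198 = -19/(12*(-175/22)) - 198 = -19/12*(-22/175) - 198 = 209/1050 - 198 = -207691/1050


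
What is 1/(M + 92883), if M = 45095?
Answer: 1/137978 ≈ 7.2475e-6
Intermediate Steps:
1/(M + 92883) = 1/(45095 + 92883) = 1/137978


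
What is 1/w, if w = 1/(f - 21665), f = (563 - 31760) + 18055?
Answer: -34807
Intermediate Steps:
f = -13142 (f = -31197 + 18055 = -13142)
w = -1/34807 (w = 1/(-13142 - 21665) = 1/(-34807) = -1/34807 ≈ -2.8730e-5)
1/w = 1/(-1/34807) = -34807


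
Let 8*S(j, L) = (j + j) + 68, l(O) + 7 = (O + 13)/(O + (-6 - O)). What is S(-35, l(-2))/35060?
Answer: -1/140240 ≈ -7.1306e-6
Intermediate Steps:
l(O) = -55/6 - O/6 (l(O) = -7 + (O + 13)/(O + (-6 - O)) = -7 + (13 + O)/(-6) = -7 + (13 + O)*(-⅙) = -7 + (-13/6 - O/6) = -55/6 - O/6)
S(j, L) = 17/2 + j/4 (S(j, L) = ((j + j) + 68)/8 = (2*j + 68)/8 = (68 + 2*j)/8 = 17/2 + j/4)
S(-35, l(-2))/35060 = (17/2 + (¼)*(-35))/35060 = (17/2 - 35/4)*(1/35060) = -¼*1/35060 = -1/140240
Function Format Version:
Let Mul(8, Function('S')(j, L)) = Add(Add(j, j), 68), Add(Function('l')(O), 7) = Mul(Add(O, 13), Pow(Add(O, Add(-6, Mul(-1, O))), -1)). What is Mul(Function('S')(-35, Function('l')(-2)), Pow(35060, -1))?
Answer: Rational(-1, 140240) ≈ -7.1306e-6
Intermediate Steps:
Function('l')(O) = Add(Rational(-55, 6), Mul(Rational(-1, 6), O)) (Function('l')(O) = Add(-7, Mul(Add(O, 13), Pow(Add(O, Add(-6, Mul(-1, O))), -1))) = Add(-7, Mul(Add(13, O), Pow(-6, -1))) = Add(-7, Mul(Add(13, O), Rational(-1, 6))) = Add(-7, Add(Rational(-13, 6), Mul(Rational(-1, 6), O))) = Add(Rational(-55, 6), Mul(Rational(-1, 6), O)))
Function('S')(j, L) = Add(Rational(17, 2), Mul(Rational(1, 4), j)) (Function('S')(j, L) = Mul(Rational(1, 8), Add(Add(j, j), 68)) = Mul(Rational(1, 8), Add(Mul(2, j), 68)) = Mul(Rational(1, 8), Add(68, Mul(2, j))) = Add(Rational(17, 2), Mul(Rational(1, 4), j)))
Mul(Function('S')(-35, Function('l')(-2)), Pow(35060, -1)) = Mul(Add(Rational(17, 2), Mul(Rational(1, 4), -35)), Pow(35060, -1)) = Mul(Add(Rational(17, 2), Rational(-35, 4)), Rational(1, 35060)) = Mul(Rational(-1, 4), Rational(1, 35060)) = Rational(-1, 140240)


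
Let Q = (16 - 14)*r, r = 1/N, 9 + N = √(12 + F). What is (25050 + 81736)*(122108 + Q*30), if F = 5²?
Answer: 143419257658/11 - 1601790*√37/11 ≈ 1.3037e+10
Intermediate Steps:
F = 25
N = -9 + √37 (N = -9 + √(12 + 25) = -9 + √37 ≈ -2.9172)
r = 1/(-9 + √37) ≈ -0.34279
Q = -9/22 - √37/22 (Q = (16 - 14)*(-9/44 - √37/44) = 2*(-9/44 - √37/44) = -9/22 - √37/22 ≈ -0.68558)
(25050 + 81736)*(122108 + Q*30) = (25050 + 81736)*(122108 + (-9/22 - √37/22)*30) = 106786*(122108 + (-135/11 - 15*√37/11)) = 106786*(1343053/11 - 15*√37/11) = 143419257658/11 - 1601790*√37/11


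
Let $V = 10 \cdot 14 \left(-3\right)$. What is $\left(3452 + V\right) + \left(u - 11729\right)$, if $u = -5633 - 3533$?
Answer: $-17863$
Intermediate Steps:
$u = -9166$ ($u = -5633 - 3533 = -9166$)
$V = -420$ ($V = 140 \left(-3\right) = -420$)
$\left(3452 + V\right) + \left(u - 11729\right) = \left(3452 - 420\right) - 20895 = 3032 - 20895 = -17863$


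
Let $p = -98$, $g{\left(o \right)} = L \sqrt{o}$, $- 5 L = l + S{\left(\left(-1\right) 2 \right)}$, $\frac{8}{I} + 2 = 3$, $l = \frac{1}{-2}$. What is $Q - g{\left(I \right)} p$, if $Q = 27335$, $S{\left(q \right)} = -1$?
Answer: $27335 + \frac{294 \sqrt{2}}{5} \approx 27418.0$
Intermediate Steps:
$l = - \frac{1}{2} \approx -0.5$
$I = 8$ ($I = \frac{8}{-2 + 3} = \frac{8}{1} = 8 \cdot 1 = 8$)
$L = \frac{3}{10}$ ($L = - \frac{- \frac{1}{2} - 1}{5} = \left(- \frac{1}{5}\right) \left(- \frac{3}{2}\right) = \frac{3}{10} \approx 0.3$)
$g{\left(o \right)} = \frac{3 \sqrt{o}}{10}$
$Q - g{\left(I \right)} p = 27335 - \frac{3 \sqrt{8}}{10} \left(-98\right) = 27335 - \frac{3 \cdot 2 \sqrt{2}}{10} \left(-98\right) = 27335 - \frac{3 \sqrt{2}}{5} \left(-98\right) = 27335 - - \frac{294 \sqrt{2}}{5} = 27335 + \frac{294 \sqrt{2}}{5}$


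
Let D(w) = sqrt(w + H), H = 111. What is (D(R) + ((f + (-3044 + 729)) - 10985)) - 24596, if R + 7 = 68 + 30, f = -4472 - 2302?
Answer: -44670 + sqrt(202) ≈ -44656.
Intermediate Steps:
f = -6774
R = 91 (R = -7 + (68 + 30) = -7 + 98 = 91)
D(w) = sqrt(111 + w) (D(w) = sqrt(w + 111) = sqrt(111 + w))
(D(R) + ((f + (-3044 + 729)) - 10985)) - 24596 = (sqrt(111 + 91) + ((-6774 + (-3044 + 729)) - 10985)) - 24596 = (sqrt(202) + ((-6774 - 2315) - 10985)) - 24596 = (sqrt(202) + (-9089 - 10985)) - 24596 = (sqrt(202) - 20074) - 24596 = (-20074 + sqrt(202)) - 24596 = -44670 + sqrt(202)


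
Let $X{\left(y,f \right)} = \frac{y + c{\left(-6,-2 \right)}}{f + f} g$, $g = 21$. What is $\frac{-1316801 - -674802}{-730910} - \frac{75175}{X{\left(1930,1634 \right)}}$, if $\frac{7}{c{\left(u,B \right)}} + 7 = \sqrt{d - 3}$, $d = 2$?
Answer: $- \frac{17316623633167515089}{2855792613390990} - \frac{245671900 i}{558167727} \approx -6063.7 - 0.44014 i$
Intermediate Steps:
$c{\left(u,B \right)} = \frac{7 \left(-7 - i\right)}{50}$ ($c{\left(u,B \right)} = \frac{7}{-7 + \sqrt{2 - 3}} = \frac{7}{-7 + \sqrt{-1}} = \frac{7}{-7 + i} = 7 \frac{-7 - i}{50} = \frac{7 \left(-7 - i\right)}{50}$)
$X{\left(y,f \right)} = \frac{21 \left(- \frac{49}{50} + y - \frac{7 i}{50}\right)}{2 f}$ ($X{\left(y,f \right)} = \frac{y - \left(\frac{49}{50} + \frac{7 i}{50}\right)}{f + f} 21 = \frac{- \frac{49}{50} + y - \frac{7 i}{50}}{2 f} 21 = \frac{21 \left(- \frac{49}{50} + y - \frac{7 i}{50}\right)}{2 f}$)
$\frac{-1316801 - -674802}{-730910} - \frac{75175}{X{\left(1930,1634 \right)}} = \frac{-1316801 - -674802}{-730910} - \frac{75175}{\frac{21}{100} \cdot \frac{1}{1634} \left(-49 - 7 i + 50 \cdot 1930\right)} = \left(-1316801 + 674802\right) \left(- \frac{1}{730910}\right) - \frac{75175}{\frac{21}{100} \cdot \frac{1}{1634} \left(-49 - 7 i + 96500\right)} = \left(-641999\right) \left(- \frac{1}{730910}\right) - \frac{75175}{\frac{21}{100} \cdot \frac{1}{1634} \left(96451 - 7 i\right)} = \frac{641999}{730910} - \frac{75175}{\frac{2025471}{163400} - \frac{147 i}{163400}} = \frac{641999}{730910} - 75175 \frac{533991200 \left(\frac{2025471}{163400} + \frac{147 i}{163400}\right)}{82050655869} = \frac{641999}{730910} - \frac{40142788460000 \left(\frac{2025471}{163400} + \frac{147 i}{163400}\right)}{82050655869}$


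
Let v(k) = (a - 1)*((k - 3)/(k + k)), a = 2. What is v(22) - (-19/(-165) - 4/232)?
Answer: 581/1740 ≈ 0.33391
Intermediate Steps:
v(k) = (-3 + k)/(2*k) (v(k) = (2 - 1)*((k - 3)/(k + k)) = 1*((-3 + k)/((2*k))) = 1*((-3 + k)*(1/(2*k))) = 1*((-3 + k)/(2*k)) = (-3 + k)/(2*k))
v(22) - (-19/(-165) - 4/232) = (1/2)*(-3 + 22)/22 - (-19/(-165) - 4/232) = (1/2)*(1/22)*19 - (-19*(-1/165) - 4*1/232) = 19/44 - (19/165 - 1/58) = 19/44 - 1*937/9570 = 19/44 - 937/9570 = 581/1740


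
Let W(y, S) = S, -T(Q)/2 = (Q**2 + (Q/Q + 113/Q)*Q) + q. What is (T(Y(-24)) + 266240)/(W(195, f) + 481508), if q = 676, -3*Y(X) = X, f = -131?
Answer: 264518/481377 ≈ 0.54950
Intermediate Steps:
Y(X) = -X/3
T(Q) = -1352 - 2*Q**2 - 2*Q*(1 + 113/Q) (T(Q) = -2*((Q**2 + (Q/Q + 113/Q)*Q) + 676) = -2*((Q**2 + (1 + 113/Q)*Q) + 676) = -2*((Q**2 + Q*(1 + 113/Q)) + 676) = -2*(676 + Q**2 + Q*(1 + 113/Q)) = -1352 - 2*Q**2 - 2*Q*(1 + 113/Q))
(T(Y(-24)) + 266240)/(W(195, f) + 481508) = ((-1578 - (-2)*(-24)/3 - 2*(-1/3*(-24))**2) + 266240)/(-131 + 481508) = ((-1578 - 2*8 - 2*8**2) + 266240)/481377 = ((-1578 - 16 - 2*64) + 266240)*(1/481377) = ((-1578 - 16 - 128) + 266240)*(1/481377) = (-1722 + 266240)*(1/481377) = 264518*(1/481377) = 264518/481377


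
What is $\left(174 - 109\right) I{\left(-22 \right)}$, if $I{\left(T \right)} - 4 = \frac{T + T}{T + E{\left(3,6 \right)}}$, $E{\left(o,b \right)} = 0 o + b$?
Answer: $\frac{1755}{4} \approx 438.75$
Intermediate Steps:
$E{\left(o,b \right)} = b$ ($E{\left(o,b \right)} = 0 + b = b$)
$I{\left(T \right)} = 4 + \frac{2 T}{6 + T}$ ($I{\left(T \right)} = 4 + \frac{T + T}{T + 6} = 4 + \frac{2 T}{6 + T}$)
$\left(174 - 109\right) I{\left(-22 \right)} = \left(174 - 109\right) \frac{6 \left(4 - 22\right)}{6 - 22} = 65 \cdot 6 \frac{1}{-16} \left(-18\right) = 65 \cdot 6 \left(- \frac{1}{16}\right) \left(-18\right) = 65 \cdot \frac{27}{4} = \frac{1755}{4}$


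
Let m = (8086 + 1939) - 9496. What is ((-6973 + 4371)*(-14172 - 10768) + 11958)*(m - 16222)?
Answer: -1018567315734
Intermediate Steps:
m = 529 (m = 10025 - 9496 = 529)
((-6973 + 4371)*(-14172 - 10768) + 11958)*(m - 16222) = ((-6973 + 4371)*(-14172 - 10768) + 11958)*(529 - 16222) = (-2602*(-24940) + 11958)*(-15693) = (64893880 + 11958)*(-15693) = 64905838*(-15693) = -1018567315734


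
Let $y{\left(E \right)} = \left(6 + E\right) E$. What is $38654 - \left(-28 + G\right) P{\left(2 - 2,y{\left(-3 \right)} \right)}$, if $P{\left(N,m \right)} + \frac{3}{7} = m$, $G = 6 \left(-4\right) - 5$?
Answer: $\frac{266816}{7} \approx 38117.0$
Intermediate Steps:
$G = -29$ ($G = -24 - 5 = -29$)
$y{\left(E \right)} = E \left(6 + E\right)$
$P{\left(N,m \right)} = - \frac{3}{7} + m$
$38654 - \left(-28 + G\right) P{\left(2 - 2,y{\left(-3 \right)} \right)} = 38654 - \left(-28 - 29\right) \left(- \frac{3}{7} - 3 \left(6 - 3\right)\right) = 38654 - - 57 \left(- \frac{3}{7} - 9\right) = 38654 - \left(-57\right) \left(- \frac{66}{7}\right) = 38654 - \frac{3762}{7} = \frac{266816}{7}$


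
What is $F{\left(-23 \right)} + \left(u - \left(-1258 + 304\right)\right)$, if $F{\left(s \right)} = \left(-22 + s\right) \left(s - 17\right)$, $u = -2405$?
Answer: $349$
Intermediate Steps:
$F{\left(s \right)} = \left(-22 + s\right) \left(-17 + s\right)$
$F{\left(-23 \right)} + \left(u - \left(-1258 + 304\right)\right) = \left(374 + \left(-23\right)^{2} - -897\right) - 1451 = \left(374 + 529 + 897\right) - 1451 = 1800 + \left(-2405 + 954\right) = 1800 - 1451 = 349$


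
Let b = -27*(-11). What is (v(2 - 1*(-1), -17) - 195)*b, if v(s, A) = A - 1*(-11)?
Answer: -59697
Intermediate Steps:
v(s, A) = 11 + A (v(s, A) = A + 11 = 11 + A)
b = 297
(v(2 - 1*(-1), -17) - 195)*b = ((11 - 17) - 195)*297 = (-6 - 195)*297 = -201*297 = -59697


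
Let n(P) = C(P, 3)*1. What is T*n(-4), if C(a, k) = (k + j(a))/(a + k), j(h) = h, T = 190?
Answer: 190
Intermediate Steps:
C(a, k) = 1 (C(a, k) = (k + a)/(a + k) = (a + k)/(a + k) = 1)
n(P) = 1 (n(P) = 1*1 = 1)
T*n(-4) = 190*1 = 190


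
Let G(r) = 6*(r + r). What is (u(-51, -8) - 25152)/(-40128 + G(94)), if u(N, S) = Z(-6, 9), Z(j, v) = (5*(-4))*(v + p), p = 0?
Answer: 2111/3250 ≈ 0.64954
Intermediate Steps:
G(r) = 12*r (G(r) = 6*(2*r) = 12*r)
Z(j, v) = -20*v (Z(j, v) = (5*(-4))*(v + 0) = -20*v)
u(N, S) = -180 (u(N, S) = -20*9 = -180)
(u(-51, -8) - 25152)/(-40128 + G(94)) = (-180 - 25152)/(-40128 + 12*94) = -25332/(-40128 + 1128) = -25332/(-39000) = -25332*(-1/39000) = 2111/3250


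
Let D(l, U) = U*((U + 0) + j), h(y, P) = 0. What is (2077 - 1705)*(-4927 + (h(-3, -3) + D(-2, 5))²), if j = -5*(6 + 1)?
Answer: 6537156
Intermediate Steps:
j = -35 (j = -5*7 = -35)
D(l, U) = U*(-35 + U) (D(l, U) = U*((U + 0) - 35) = U*(U - 35) = U*(-35 + U))
(2077 - 1705)*(-4927 + (h(-3, -3) + D(-2, 5))²) = (2077 - 1705)*(-4927 + (0 + 5*(-35 + 5))²) = 372*(-4927 + (0 + 5*(-30))²) = 372*(-4927 + (0 - 150)²) = 372*(-4927 + (-150)²) = 372*(-4927 + 22500) = 372*17573 = 6537156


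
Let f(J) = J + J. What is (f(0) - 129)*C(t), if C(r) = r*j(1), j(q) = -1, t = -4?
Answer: -516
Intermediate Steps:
f(J) = 2*J
C(r) = -r (C(r) = r*(-1) = -r)
(f(0) - 129)*C(t) = (2*0 - 129)*(-1*(-4)) = (0 - 129)*4 = -129*4 = -516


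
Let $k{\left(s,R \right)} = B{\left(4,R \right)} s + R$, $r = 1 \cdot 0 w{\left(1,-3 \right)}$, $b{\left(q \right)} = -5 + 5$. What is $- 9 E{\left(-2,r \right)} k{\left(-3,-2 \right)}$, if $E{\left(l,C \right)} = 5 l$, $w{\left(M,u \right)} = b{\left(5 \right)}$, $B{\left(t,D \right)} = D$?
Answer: $360$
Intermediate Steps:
$b{\left(q \right)} = 0$
$w{\left(M,u \right)} = 0$
$r = 0$ ($r = 1 \cdot 0 \cdot 0 = 0 \cdot 0 = 0$)
$k{\left(s,R \right)} = R + R s$ ($k{\left(s,R \right)} = R s + R = R + R s$)
$- 9 E{\left(-2,r \right)} k{\left(-3,-2 \right)} = - 9 \cdot 5 \left(-2\right) \left(- 2 \left(1 - 3\right)\right) = \left(-9\right) \left(-10\right) \left(\left(-2\right) \left(-2\right)\right) = 90 \cdot 4 = 360$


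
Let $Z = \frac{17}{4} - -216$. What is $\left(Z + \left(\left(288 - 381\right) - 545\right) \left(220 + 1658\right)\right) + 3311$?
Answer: $- \frac{4778531}{4} \approx -1.1946 \cdot 10^{6}$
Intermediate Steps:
$Z = \frac{881}{4}$ ($Z = 17 \cdot \frac{1}{4} + 216 = \frac{17}{4} + 216 = \frac{881}{4} \approx 220.25$)
$\left(Z + \left(\left(288 - 381\right) - 545\right) \left(220 + 1658\right)\right) + 3311 = \left(\frac{881}{4} + \left(\left(288 - 381\right) - 545\right) \left(220 + 1658\right)\right) + 3311 = \left(\frac{881}{4} + \left(\left(288 - 381\right) - 545\right) 1878\right) + 3311 = \left(\frac{881}{4} + \left(-93 - 545\right) 1878\right) + 3311 = \left(\frac{881}{4} - 1198164\right) + 3311 = - \frac{4791775}{4} + 3311 = - \frac{4778531}{4}$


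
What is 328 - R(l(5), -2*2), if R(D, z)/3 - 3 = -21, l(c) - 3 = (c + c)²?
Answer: 382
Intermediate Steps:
l(c) = 3 + 4*c² (l(c) = 3 + (c + c)² = 3 + (2*c)² = 3 + 4*c²)
R(D, z) = -54 (R(D, z) = 9 + 3*(-21) = 9 - 63 = -54)
328 - R(l(5), -2*2) = 328 - 1*(-54) = 328 + 54 = 382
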